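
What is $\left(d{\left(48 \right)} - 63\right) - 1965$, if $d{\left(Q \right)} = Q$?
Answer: $-1980$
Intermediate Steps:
$\left(d{\left(48 \right)} - 63\right) - 1965 = \left(48 - 63\right) - 1965 = -15 - 1965 = -1980$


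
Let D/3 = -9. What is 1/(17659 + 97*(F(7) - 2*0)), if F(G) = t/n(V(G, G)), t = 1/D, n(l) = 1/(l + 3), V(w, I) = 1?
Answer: 27/476405 ≈ 5.6674e-5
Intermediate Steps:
D = -27 (D = 3*(-9) = -27)
n(l) = 1/(3 + l)
t = -1/27 (t = 1/(-27) = -1/27 ≈ -0.037037)
F(G) = -4/27 (F(G) = -1/(27*(1/(3 + 1))) = -1/(27*(1/4)) = -1/(27*¼) = -1/27*4 = -4/27)
1/(17659 + 97*(F(7) - 2*0)) = 1/(17659 + 97*(-4/27 - 2*0)) = 1/(17659 + 97*(-4/27 + 0)) = 1/(17659 + 97*(-4/27)) = 1/(17659 - 388/27) = 1/(476405/27) = 27/476405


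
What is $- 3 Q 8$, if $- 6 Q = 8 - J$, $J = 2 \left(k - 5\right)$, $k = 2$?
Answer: $56$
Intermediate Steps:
$J = -6$ ($J = 2 \left(2 - 5\right) = 2 \left(-3\right) = -6$)
$Q = - \frac{7}{3}$ ($Q = - \frac{8 - -6}{6} = - \frac{8 + 6}{6} = \left(- \frac{1}{6}\right) 14 = - \frac{7}{3} \approx -2.3333$)
$- 3 Q 8 = \left(-3\right) \left(- \frac{7}{3}\right) 8 = 7 \cdot 8 = 56$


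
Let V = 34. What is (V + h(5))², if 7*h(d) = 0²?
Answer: 1156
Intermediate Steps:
h(d) = 0 (h(d) = (⅐)*0² = (⅐)*0 = 0)
(V + h(5))² = (34 + 0)² = 34² = 1156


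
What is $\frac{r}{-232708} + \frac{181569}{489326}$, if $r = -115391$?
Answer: $\frac{49358187659}{56935037404} \approx 0.86692$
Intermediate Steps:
$\frac{r}{-232708} + \frac{181569}{489326} = - \frac{115391}{-232708} + \frac{181569}{489326} = \left(-115391\right) \left(- \frac{1}{232708}\right) + 181569 \cdot \frac{1}{489326} = \frac{115391}{232708} + \frac{181569}{489326} = \frac{49358187659}{56935037404}$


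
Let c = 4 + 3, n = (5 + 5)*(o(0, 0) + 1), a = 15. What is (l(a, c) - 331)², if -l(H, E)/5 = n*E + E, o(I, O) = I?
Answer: 512656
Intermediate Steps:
n = 10 (n = (5 + 5)*(0 + 1) = 10*1 = 10)
c = 7
l(H, E) = -55*E (l(H, E) = -5*(10*E + E) = -55*E)
(l(a, c) - 331)² = (-55*7 - 331)² = (-385 - 331)² = (-716)² = 512656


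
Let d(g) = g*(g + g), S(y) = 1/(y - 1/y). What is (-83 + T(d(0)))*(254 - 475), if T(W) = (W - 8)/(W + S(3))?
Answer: 69173/3 ≈ 23058.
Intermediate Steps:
d(g) = 2*g² (d(g) = g*(2*g) = 2*g²)
T(W) = (-8 + W)/(3/8 + W) (T(W) = (W - 8)/(W + 3/(-1 + 3²)) = (-8 + W)/(W + 3/(-1 + 9)) = (-8 + W)/(W + 3/8) = (-8 + W)/(3/8 + W))
(-83 + T(d(0)))*(254 - 475) = (-83 + 8*(-8 + 2*0²)/(3 + 8*(2*0²)))*(254 - 475) = (-83 + 8*(-8 + 2*0)/(3 + 8*(2*0)))*(-221) = (-83 + 8*(-8 + 0)/(3 + 8*0))*(-221) = (-83 + 8*(-8)/(3 + 0))*(-221) = (-83 + 8*(-8)/3)*(-221) = (-83 + 8*(⅓)*(-8))*(-221) = (-83 - 64/3)*(-221) = -313/3*(-221) = 69173/3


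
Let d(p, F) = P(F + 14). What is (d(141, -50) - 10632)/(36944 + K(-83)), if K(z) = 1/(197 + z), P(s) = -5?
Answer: -1212618/4211617 ≈ -0.28792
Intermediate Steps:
d(p, F) = -5
(d(141, -50) - 10632)/(36944 + K(-83)) = (-5 - 10632)/(36944 + 1/(197 - 83)) = -10637/(36944 + 1/114) = -10637/4211617/114 = -10637*114/4211617 = -1212618/4211617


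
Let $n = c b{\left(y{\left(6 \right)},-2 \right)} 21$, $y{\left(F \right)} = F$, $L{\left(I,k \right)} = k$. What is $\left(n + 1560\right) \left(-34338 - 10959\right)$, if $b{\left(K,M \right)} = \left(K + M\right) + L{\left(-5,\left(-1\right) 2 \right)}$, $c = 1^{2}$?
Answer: $-72565794$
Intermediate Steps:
$c = 1$
$b{\left(K,M \right)} = -2 + K + M$ ($b{\left(K,M \right)} = \left(K + M\right) - 2 = -2 + K + M$)
$n = 42$ ($n = 1 \left(-2 + 6 - 2\right) 21 = 1 \cdot 2 \cdot 21 = 2 \cdot 21 = 42$)
$\left(n + 1560\right) \left(-34338 - 10959\right) = \left(42 + 1560\right) \left(-34338 - 10959\right) = 1602 \left(-45297\right) = -72565794$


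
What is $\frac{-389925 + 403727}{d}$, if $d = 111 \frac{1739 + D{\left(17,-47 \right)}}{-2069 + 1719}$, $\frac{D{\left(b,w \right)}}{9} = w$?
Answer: $- \frac{172525}{5217} \approx -33.07$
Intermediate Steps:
$D{\left(b,w \right)} = 9 w$
$d = - \frac{10434}{25}$ ($d = 111 \frac{1739 + 9 \left(-47\right)}{-2069 + 1719} = 111 \frac{1739 - 423}{-350} = 111 \cdot 1316 \left(- \frac{1}{350}\right) = 111 \left(- \frac{94}{25}\right) = - \frac{10434}{25} \approx -417.36$)
$\frac{-389925 + 403727}{d} = \frac{-389925 + 403727}{- \frac{10434}{25}} = 13802 \left(- \frac{25}{10434}\right) = - \frac{172525}{5217}$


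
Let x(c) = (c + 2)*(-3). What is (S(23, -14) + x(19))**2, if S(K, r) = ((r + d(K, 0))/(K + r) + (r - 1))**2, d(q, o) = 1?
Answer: 282273601/6561 ≈ 43023.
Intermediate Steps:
S(K, r) = (-1 + r + (1 + r)/(K + r))**2 (S(K, r) = ((r + 1)/(K + r) + (r - 1))**2 = ((1 + r)/(K + r) + (-1 + r))**2 = (-1 + r + (1 + r)/(K + r))**2)
x(c) = -6 - 3*c (x(c) = (2 + c)*(-3) = -6 - 3*c)
(S(23, -14) + x(19))**2 = ((1 + (-14)**2 - 1*23 + 23*(-14))**2/(23 - 14)**2 + (-6 - 3*19))**2 = ((1 + 196 - 23 - 322)**2/9**2 + (-6 - 57))**2 = ((1/81)*(-148)**2 - 63)**2 = ((1/81)*21904 - 63)**2 = (21904/81 - 63)**2 = (16801/81)**2 = 282273601/6561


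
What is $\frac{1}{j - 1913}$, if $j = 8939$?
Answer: $\frac{1}{7026} \approx 0.00014233$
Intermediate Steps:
$\frac{1}{j - 1913} = \frac{1}{8939 - 1913} = \frac{1}{7026}$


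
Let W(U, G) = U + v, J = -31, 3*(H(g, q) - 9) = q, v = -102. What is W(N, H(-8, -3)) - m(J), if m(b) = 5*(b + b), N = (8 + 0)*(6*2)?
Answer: 304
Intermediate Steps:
H(g, q) = 9 + q/3
N = 96 (N = 8*12 = 96)
W(U, G) = -102 + U (W(U, G) = U - 102 = -102 + U)
m(b) = 10*b (m(b) = 5*(2*b) = 10*b)
W(N, H(-8, -3)) - m(J) = (-102 + 96) - 10*(-31) = -6 - 1*(-310) = -6 + 310 = 304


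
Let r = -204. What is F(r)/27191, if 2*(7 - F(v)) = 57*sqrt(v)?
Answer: 7/27191 - 57*I*sqrt(51)/27191 ≈ 0.00025744 - 0.01497*I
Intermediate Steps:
F(v) = 7 - 57*sqrt(v)/2
F(r)/27191 = (7 - 57*I*sqrt(51))/27191 = (7 - 57*I*sqrt(51))*(1/27191) = 7/27191 - 57*I*sqrt(51)/27191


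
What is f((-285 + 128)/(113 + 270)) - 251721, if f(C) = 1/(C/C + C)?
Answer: -56888563/226 ≈ -2.5172e+5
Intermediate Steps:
f(C) = 1/(1 + C)
f((-285 + 128)/(113 + 270)) - 251721 = 1/(1 + (-285 + 128)/(113 + 270)) - 251721 = 1/(1 - 157/383) - 251721 = 1/(226/383) - 251721 = 383/226 - 251721 = -56888563/226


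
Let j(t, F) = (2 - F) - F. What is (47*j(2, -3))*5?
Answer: 1880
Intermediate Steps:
j(t, F) = 2 - 2*F
(47*j(2, -3))*5 = (47*(2 - 2*(-3)))*5 = (47*(2 + 6))*5 = (47*8)*5 = 376*5 = 1880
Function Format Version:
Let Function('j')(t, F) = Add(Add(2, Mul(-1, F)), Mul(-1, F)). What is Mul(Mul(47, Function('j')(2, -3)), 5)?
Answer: 1880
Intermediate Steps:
Function('j')(t, F) = Add(2, Mul(-2, F))
Mul(Mul(47, Function('j')(2, -3)), 5) = Mul(Mul(47, Add(2, Mul(-2, -3))), 5) = Mul(Mul(47, Add(2, 6)), 5) = Mul(Mul(47, 8), 5) = Mul(376, 5) = 1880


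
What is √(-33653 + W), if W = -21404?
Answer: I*√55057 ≈ 234.64*I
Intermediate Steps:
√(-33653 + W) = √(-33653 - 21404) = √(-55057) = I*√55057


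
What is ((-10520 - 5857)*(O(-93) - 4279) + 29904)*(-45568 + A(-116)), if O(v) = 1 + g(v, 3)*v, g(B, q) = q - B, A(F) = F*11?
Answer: -10132571089704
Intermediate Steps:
A(F) = 11*F
O(v) = 1 + v*(3 - v) (O(v) = 1 + (3 - v)*v = 1 + v*(3 - v))
((-10520 - 5857)*(O(-93) - 4279) + 29904)*(-45568 + A(-116)) = ((-10520 - 5857)*((1 - 1*(-93)*(-3 - 93)) - 4279) + 29904)*(-45568 + 11*(-116)) = (-16377*((1 - 1*(-93)*(-96)) - 4279) + 29904)*(-45568 - 1276) = (-16377*((1 - 8928) - 4279) + 29904)*(-46844) = (-16377*(-8927 - 4279) + 29904)*(-46844) = (-16377*(-13206) + 29904)*(-46844) = (216274662 + 29904)*(-46844) = 216304566*(-46844) = -10132571089704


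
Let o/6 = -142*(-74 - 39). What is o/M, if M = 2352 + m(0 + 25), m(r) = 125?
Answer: 96276/2477 ≈ 38.868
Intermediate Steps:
M = 2477 (M = 2352 + 125 = 2477)
o = 96276 (o = 6*(-142*(-74 - 39)) = 6*(-142*(-113)) = 6*16046 = 96276)
o/M = 96276/2477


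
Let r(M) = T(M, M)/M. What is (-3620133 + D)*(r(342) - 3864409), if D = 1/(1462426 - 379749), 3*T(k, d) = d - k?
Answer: 15146298868865600360/1082677 ≈ 1.3990e+13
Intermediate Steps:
T(k, d) = -k/3 + d/3 (T(k, d) = (d - k)/3 = -k/3 + d/3)
r(M) = 0 (r(M) = (-M/3 + M/3)/M = 0/M = 0)
D = 1/1082677 ≈ 9.2364e-7
(-3620133 + D)*(r(342) - 3864409) = (-3620133 + 1/1082677)*(0 - 3864409) = -3919434736040/1082677*(-3864409) = 15146298868865600360/1082677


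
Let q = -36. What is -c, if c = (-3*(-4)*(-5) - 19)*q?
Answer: -2844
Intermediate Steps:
c = 2844 (c = (-3*(-4)*(-5) - 19)*(-36) = (12*(-5) - 19)*(-36) = (-60 - 19)*(-36) = -79*(-36) = 2844)
-c = -1*2844 = -2844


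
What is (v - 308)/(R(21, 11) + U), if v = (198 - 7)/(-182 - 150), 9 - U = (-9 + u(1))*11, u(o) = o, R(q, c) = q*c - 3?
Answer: -102447/107900 ≈ -0.94946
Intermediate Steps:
R(q, c) = -3 + c*q (R(q, c) = c*q - 3 = -3 + c*q)
U = 97 (U = 9 - (-9 + 1)*11 = 9 - (-8)*11 = 9 - 1*(-88) = 9 + 88 = 97)
v = -191/332 (v = 191/(-332) = 191*(-1/332) = -191/332 ≈ -0.57530)
(v - 308)/(R(21, 11) + U) = (-191/332 - 308)/((-3 + 11*21) + 97) = -102447/(332*((-3 + 231) + 97)) = -102447/(332*(228 + 97)) = -102447/332/325 = -102447/332*1/325 = -102447/107900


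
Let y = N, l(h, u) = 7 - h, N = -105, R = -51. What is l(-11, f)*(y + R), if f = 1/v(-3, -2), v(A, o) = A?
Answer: -2808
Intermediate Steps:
f = -⅓ (f = 1/(-3) = -⅓ ≈ -0.33333)
y = -105
l(-11, f)*(y + R) = (7 - 1*(-11))*(-105 - 51) = (7 + 11)*(-156) = 18*(-156) = -2808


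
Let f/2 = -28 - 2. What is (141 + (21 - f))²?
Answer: 49284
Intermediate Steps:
f = -60 (f = 2*(-28 - 2) = 2*(-30) = -60)
(141 + (21 - f))² = (141 + (21 - 1*(-60)))² = (141 + (21 + 60))² = (141 + 81)² = 222² = 49284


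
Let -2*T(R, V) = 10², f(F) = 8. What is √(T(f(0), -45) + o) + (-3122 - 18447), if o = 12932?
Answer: -21569 + √12882 ≈ -21456.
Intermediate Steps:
T(R, V) = -50 (T(R, V) = -½*10² = -½*100 = -50)
√(T(f(0), -45) + o) + (-3122 - 18447) = √(-50 + 12932) + (-3122 - 18447) = √12882 - 21569 = -21569 + √12882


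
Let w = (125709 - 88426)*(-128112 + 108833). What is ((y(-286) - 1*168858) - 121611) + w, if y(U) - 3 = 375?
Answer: -719069048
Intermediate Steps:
y(U) = 378 (y(U) = 3 + 375 = 378)
w = -718778957 (w = 37283*(-19279) = -718778957)
((y(-286) - 1*168858) - 121611) + w = ((378 - 1*168858) - 121611) - 718778957 = ((378 - 168858) - 121611) - 718778957 = (-168480 - 121611) - 718778957 = -290091 - 718778957 = -719069048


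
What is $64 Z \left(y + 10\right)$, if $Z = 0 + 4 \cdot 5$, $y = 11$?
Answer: $26880$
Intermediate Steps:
$Z = 20$ ($Z = 0 + 20 = 20$)
$64 Z \left(y + 10\right) = 64 \cdot 20 \left(11 + 10\right) = 64 \cdot 20 \cdot 21 = 64 \cdot 420 = 26880$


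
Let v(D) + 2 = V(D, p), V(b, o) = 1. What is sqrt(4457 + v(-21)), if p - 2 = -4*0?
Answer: 2*sqrt(1114) ≈ 66.753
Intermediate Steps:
p = 2 (p = 2 - 4*0 = 2 + 0 = 2)
v(D) = -1 (v(D) = -2 + 1 = -1)
sqrt(4457 + v(-21)) = sqrt(4457 - 1) = sqrt(4456) = 2*sqrt(1114)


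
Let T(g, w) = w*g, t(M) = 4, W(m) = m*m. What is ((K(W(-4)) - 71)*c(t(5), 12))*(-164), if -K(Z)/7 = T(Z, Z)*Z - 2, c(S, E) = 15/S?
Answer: 17668335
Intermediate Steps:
W(m) = m²
T(g, w) = g*w
K(Z) = 14 - 7*Z³ (K(Z) = -7*((Z*Z)*Z - 2) = -7*(Z²*Z - 2) = -7*(Z³ - 2) = -7*(-2 + Z³) = 14 - 7*Z³)
((K(W(-4)) - 71)*c(t(5), 12))*(-164) = (((14 - 7*((-4)²)³) - 71)*(15/4))*(-164) = (((14 - 7*16³) - 71)*(15*(¼)))*(-164) = (((14 - 7*4096) - 71)*(15/4))*(-164) = (((14 - 28672) - 71)*(15/4))*(-164) = ((-28658 - 71)*(15/4))*(-164) = -28729*15/4*(-164) = -430935/4*(-164) = 17668335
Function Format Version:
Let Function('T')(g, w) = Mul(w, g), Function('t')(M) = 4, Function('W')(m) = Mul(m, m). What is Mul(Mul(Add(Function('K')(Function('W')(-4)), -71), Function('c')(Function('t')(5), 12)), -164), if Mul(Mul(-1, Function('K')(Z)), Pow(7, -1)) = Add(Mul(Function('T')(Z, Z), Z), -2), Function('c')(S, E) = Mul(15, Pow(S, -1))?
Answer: 17668335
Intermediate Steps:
Function('W')(m) = Pow(m, 2)
Function('T')(g, w) = Mul(g, w)
Function('K')(Z) = Add(14, Mul(-7, Pow(Z, 3))) (Function('K')(Z) = Mul(-7, Add(Mul(Mul(Z, Z), Z), -2)) = Mul(-7, Add(Mul(Pow(Z, 2), Z), -2)) = Mul(-7, Add(Pow(Z, 3), -2)) = Mul(-7, Add(-2, Pow(Z, 3))) = Add(14, Mul(-7, Pow(Z, 3))))
Mul(Mul(Add(Function('K')(Function('W')(-4)), -71), Function('c')(Function('t')(5), 12)), -164) = Mul(Mul(Add(Add(14, Mul(-7, Pow(Pow(-4, 2), 3))), -71), Mul(15, Pow(4, -1))), -164) = Mul(Mul(Add(Add(14, Mul(-7, Pow(16, 3))), -71), Mul(15, Rational(1, 4))), -164) = Mul(Mul(Add(Add(14, Mul(-7, 4096)), -71), Rational(15, 4)), -164) = Mul(Mul(Add(Add(14, -28672), -71), Rational(15, 4)), -164) = Mul(Mul(Add(-28658, -71), Rational(15, 4)), -164) = Mul(Mul(-28729, Rational(15, 4)), -164) = Mul(Rational(-430935, 4), -164) = 17668335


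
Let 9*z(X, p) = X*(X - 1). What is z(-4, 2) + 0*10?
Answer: 20/9 ≈ 2.2222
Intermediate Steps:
z(X, p) = X*(-1 + X)/9 (z(X, p) = (X*(X - 1))/9 = (X*(-1 + X))/9 = X*(-1 + X)/9)
z(-4, 2) + 0*10 = (⅑)*(-4)*(-1 - 4) + 0*10 = (⅑)*(-4)*(-5) + 0 = 20/9 + 0 = 20/9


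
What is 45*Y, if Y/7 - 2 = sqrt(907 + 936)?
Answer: 630 + 315*sqrt(1843) ≈ 14153.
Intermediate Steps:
Y = 14 + 7*sqrt(1843) (Y = 14 + 7*sqrt(907 + 936) = 14 + 7*sqrt(1843) ≈ 314.51)
45*Y = 45*(14 + 7*sqrt(1843)) = 630 + 315*sqrt(1843)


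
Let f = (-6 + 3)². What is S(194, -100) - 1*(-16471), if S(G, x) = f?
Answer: 16480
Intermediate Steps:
f = 9 (f = (-3)² = 9)
S(G, x) = 9
S(194, -100) - 1*(-16471) = 9 - 1*(-16471) = 9 + 16471 = 16480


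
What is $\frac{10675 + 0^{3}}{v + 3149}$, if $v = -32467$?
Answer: $- \frac{10675}{29318} \approx -0.36411$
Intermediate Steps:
$\frac{10675 + 0^{3}}{v + 3149} = \frac{10675 + 0^{3}}{-32467 + 3149} = \frac{10675 + 0}{-29318} = 10675 \left(- \frac{1}{29318}\right) = - \frac{10675}{29318}$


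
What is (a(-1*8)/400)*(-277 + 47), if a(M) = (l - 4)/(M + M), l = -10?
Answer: -161/320 ≈ -0.50313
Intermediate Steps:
a(M) = -7/M (a(M) = (-10 - 4)/(M + M) = -14*1/(2*M) = -7/M)
(a(-1*8)/400)*(-277 + 47) = (-7/((-1*8))/400)*(-277 + 47) = (-7/(-8)*(1/400))*(-230) = (-7*(-1/8)*(1/400))*(-230) = ((7/8)*(1/400))*(-230) = (7/3200)*(-230) = -161/320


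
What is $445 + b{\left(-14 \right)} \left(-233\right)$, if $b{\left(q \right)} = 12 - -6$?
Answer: $-3749$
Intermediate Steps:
$b{\left(q \right)} = 18$ ($b{\left(q \right)} = 12 + 6 = 18$)
$445 + b{\left(-14 \right)} \left(-233\right) = 445 + 18 \left(-233\right) = 445 - 4194 = -3749$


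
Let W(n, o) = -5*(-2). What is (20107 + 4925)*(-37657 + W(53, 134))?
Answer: -942379704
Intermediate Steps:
W(n, o) = 10
(20107 + 4925)*(-37657 + W(53, 134)) = (20107 + 4925)*(-37657 + 10) = 25032*(-37647) = -942379704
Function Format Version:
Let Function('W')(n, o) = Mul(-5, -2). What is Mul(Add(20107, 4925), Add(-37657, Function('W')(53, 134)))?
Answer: -942379704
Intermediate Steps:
Function('W')(n, o) = 10
Mul(Add(20107, 4925), Add(-37657, Function('W')(53, 134))) = Mul(Add(20107, 4925), Add(-37657, 10)) = Mul(25032, -37647) = -942379704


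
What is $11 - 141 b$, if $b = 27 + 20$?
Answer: $-6616$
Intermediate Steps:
$b = 47$
$11 - 141 b = 11 - 6627 = -6616$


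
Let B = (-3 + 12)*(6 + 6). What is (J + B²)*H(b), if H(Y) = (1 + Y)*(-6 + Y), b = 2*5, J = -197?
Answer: 504548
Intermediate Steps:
B = 108 (B = 9*12 = 108)
b = 10
(J + B²)*H(b) = (-197 + 108²)*(-6 + 10² - 5*10) = (-197 + 11664)*(-6 + 100 - 50) = 11467*44 = 504548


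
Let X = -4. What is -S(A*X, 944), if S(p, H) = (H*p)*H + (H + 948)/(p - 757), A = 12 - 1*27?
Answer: -37267305628/697 ≈ -5.3468e+7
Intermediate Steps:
A = -15 (A = 12 - 27 = -15)
S(p, H) = p*H**2 + (948 + H)/(-757 + p)
-S(A*X, 944) = -(948 + 944 + 944**2*(-15*(-4))**2 - 757*(-15*(-4))*944**2)/(-757 - 15*(-4)) = -(948 + 944 + 891136*60**2 - 757*60*891136)/(-757 + 60) = -(948 + 944 + 891136*3600 - 40475397120)/(-697) = -(-1)*(948 + 944 + 3208089600 - 40475397120)/697 = -(-1)*(-37267305628)/697 = -1*37267305628/697 = -37267305628/697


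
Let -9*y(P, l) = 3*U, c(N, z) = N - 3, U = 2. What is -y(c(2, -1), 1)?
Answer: 2/3 ≈ 0.66667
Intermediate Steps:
c(N, z) = -3 + N
y(P, l) = -2/3
-y(c(2, -1), 1) = -1*(-2/3) = 2/3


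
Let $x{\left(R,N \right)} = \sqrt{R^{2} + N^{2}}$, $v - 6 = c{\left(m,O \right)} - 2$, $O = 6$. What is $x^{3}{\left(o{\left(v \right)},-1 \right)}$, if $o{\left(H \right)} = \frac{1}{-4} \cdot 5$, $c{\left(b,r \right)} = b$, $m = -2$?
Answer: $\frac{41 \sqrt{41}}{64} \approx 4.102$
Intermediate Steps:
$v = 2$ ($v = 6 - 4 = 2$)
$o{\left(H \right)} = - \frac{5}{4}$ ($o{\left(H \right)} = \left(- \frac{1}{4}\right) 5 = - \frac{5}{4}$)
$x{\left(R,N \right)} = \sqrt{N^{2} + R^{2}}$
$x^{3}{\left(o{\left(v \right)},-1 \right)} = \left(\sqrt{\left(-1\right)^{2} + \left(- \frac{5}{4}\right)^{2}}\right)^{3} = \left(\sqrt{1 + \frac{25}{16}}\right)^{3} = \left(\sqrt{\frac{41}{16}}\right)^{3} = \left(\frac{\sqrt{41}}{4}\right)^{3} = \frac{41 \sqrt{41}}{64}$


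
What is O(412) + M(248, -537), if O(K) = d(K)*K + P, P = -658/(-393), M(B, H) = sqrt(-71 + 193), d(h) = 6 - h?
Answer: -65737238/393 + sqrt(122) ≈ -1.6726e+5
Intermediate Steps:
M(B, H) = sqrt(122)
P = 658/393 (P = -658*(-1/393) = 658/393 ≈ 1.6743)
O(K) = 658/393 + K*(6 - K) (O(K) = (6 - K)*K + 658/393 = K*(6 - K) + 658/393 = 658/393 + K*(6 - K))
O(412) + M(248, -537) = (658/393 - 1*412*(-6 + 412)) + sqrt(122) = (658/393 - 1*412*406) + sqrt(122) = (658/393 - 167272) + sqrt(122) = -65737238/393 + sqrt(122)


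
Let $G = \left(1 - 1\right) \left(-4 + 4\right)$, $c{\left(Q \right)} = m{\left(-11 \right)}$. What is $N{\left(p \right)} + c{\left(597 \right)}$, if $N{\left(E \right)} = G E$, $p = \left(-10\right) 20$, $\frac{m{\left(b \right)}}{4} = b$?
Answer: $-44$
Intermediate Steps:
$m{\left(b \right)} = 4 b$
$c{\left(Q \right)} = -44$ ($c{\left(Q \right)} = 4 \left(-11\right) = -44$)
$G = 0$ ($G = 0 \cdot 0 = 0$)
$p = -200$
$N{\left(E \right)} = 0$ ($N{\left(E \right)} = 0 E = 0$)
$N{\left(p \right)} + c{\left(597 \right)} = 0 - 44 = -44$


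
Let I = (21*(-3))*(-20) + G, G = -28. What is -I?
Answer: -1232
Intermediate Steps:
I = 1232 (I = (21*(-3))*(-20) - 28 = -63*(-20) - 28 = 1260 - 28 = 1232)
-I = -1*1232 = -1232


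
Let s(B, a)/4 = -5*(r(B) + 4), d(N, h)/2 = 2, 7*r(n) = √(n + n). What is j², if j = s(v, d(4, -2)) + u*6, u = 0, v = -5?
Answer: 309600/49 + 3200*I*√10/7 ≈ 6318.4 + 1445.6*I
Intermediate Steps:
r(n) = √2*√n/7 (r(n) = √(n + n)/7 = √(2*n)/7 = (√2*√n)/7 = √2*√n/7)
d(N, h) = 4 (d(N, h) = 2*2 = 4)
s(B, a) = -80 - 20*√2*√B/7 (s(B, a) = 4*(-5*(√2*√B/7 + 4)) = 4*(-5*(4 + √2*√B/7)) = 4*(-20 - 5*√2*√B/7) = -80 - 20*√2*√B/7)
j = -80 - 20*I*√10/7 (j = (-80 - 20*√2*√(-5)/7) + 0*6 = (-80 - 20*√2*I*√5/7) + 0 = (-80 - 20*I*√10/7) + 0 = -80 - 20*I*√10/7 ≈ -80.0 - 9.0351*I)
j² = (-80 - 20*I*√10/7)²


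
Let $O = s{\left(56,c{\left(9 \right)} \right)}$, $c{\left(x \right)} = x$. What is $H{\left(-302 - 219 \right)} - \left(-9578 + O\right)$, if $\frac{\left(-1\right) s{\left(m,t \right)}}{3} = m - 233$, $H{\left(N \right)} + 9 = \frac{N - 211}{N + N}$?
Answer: $\frac{4709164}{521} \approx 9038.7$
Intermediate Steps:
$H{\left(N \right)} = -9 + \frac{-211 + N}{2 N}$ ($H{\left(N \right)} = -9 + \frac{N - 211}{N + N} = -9 + \frac{-211 + N}{2 N}$)
$s{\left(m,t \right)} = 699 - 3 m$ ($s{\left(m,t \right)} = - 3 \left(m - 233\right) = - 3 \left(-233 + m\right) = 699 - 3 m$)
$O = 531$ ($O = 699 - 168 = 531$)
$H{\left(-302 - 219 \right)} - \left(-9578 + O\right) = \frac{-211 - 17 \left(-302 - 219\right)}{2 \left(-302 - 219\right)} - -9047 = \frac{-211 - 17 \left(-302 - 219\right)}{2 \left(-302 - 219\right)} + \left(9578 - 531\right) = \frac{-211 - -8857}{2 \left(-521\right)} + 9047 = \frac{1}{2} \left(- \frac{1}{521}\right) \left(-211 + 8857\right) + 9047 = \frac{1}{2} \left(- \frac{1}{521}\right) 8646 + 9047 = - \frac{4323}{521} + 9047 = \frac{4709164}{521}$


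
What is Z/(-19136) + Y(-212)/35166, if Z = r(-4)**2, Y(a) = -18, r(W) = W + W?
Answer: -6758/1752439 ≈ -0.0038563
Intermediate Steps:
r(W) = 2*W
Z = 64 (Z = (2*(-4))**2 = (-8)**2 = 64)
Z/(-19136) + Y(-212)/35166 = 64/(-19136) - 18/35166 = 64*(-1/19136) - 18*1/35166 = -1/299 - 3/5861 = -6758/1752439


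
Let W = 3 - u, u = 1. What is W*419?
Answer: 838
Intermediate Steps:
W = 2 (W = 3 - 1*1 = 3 - 1 = 2)
W*419 = 2*419 = 838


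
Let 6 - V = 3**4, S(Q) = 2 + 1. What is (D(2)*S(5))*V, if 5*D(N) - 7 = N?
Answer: -405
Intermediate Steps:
S(Q) = 3
V = -75 (V = 6 - 1*3**4 = 6 - 1*81 = 6 - 81 = -75)
D(N) = 7/5 + N/5
(D(2)*S(5))*V = ((7/5 + (1/5)*2)*3)*(-75) = ((7/5 + 2/5)*3)*(-75) = ((9/5)*3)*(-75) = (27/5)*(-75) = -405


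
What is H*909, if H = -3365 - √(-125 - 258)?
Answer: -3058785 - 909*I*√383 ≈ -3.0588e+6 - 17789.0*I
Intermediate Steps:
H = -3365 - I*√383 (H = -3365 - √(-383) = -3365 - I*√383 ≈ -3365.0 - 19.57*I)
H*909 = (-3365 - I*√383)*909 = -3058785 - 909*I*√383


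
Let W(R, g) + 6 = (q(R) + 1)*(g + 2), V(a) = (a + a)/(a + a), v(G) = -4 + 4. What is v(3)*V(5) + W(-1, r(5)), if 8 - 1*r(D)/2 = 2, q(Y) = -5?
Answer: -62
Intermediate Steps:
r(D) = 12 (r(D) = 16 - 2*2 = 16 - 4 = 12)
v(G) = 0
V(a) = 1 (V(a) = (2*a)/((2*a)) = (2*a)*(1/(2*a)) = 1)
W(R, g) = -14 - 4*g (W(R, g) = -6 + (-5 + 1)*(g + 2) = -6 - 4*(2 + g) = -6 + (-8 - 4*g) = -14 - 4*g)
v(3)*V(5) + W(-1, r(5)) = 0*1 + (-14 - 4*12) = 0 + (-14 - 48) = 0 - 62 = -62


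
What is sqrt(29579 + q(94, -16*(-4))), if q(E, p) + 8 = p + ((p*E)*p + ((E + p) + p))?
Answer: sqrt(414881) ≈ 644.11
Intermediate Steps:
q(E, p) = -8 + E + 3*p + E*p**2 (q(E, p) = -8 + (p + ((p*E)*p + ((E + p) + p))) = -8 + (p + ((E*p)*p + (E + 2*p))) = -8 + (p + (E*p**2 + (E + 2*p))) = -8 + (p + (E + 2*p + E*p**2)) = -8 + (E + 3*p + E*p**2) = -8 + E + 3*p + E*p**2)
sqrt(29579 + q(94, -16*(-4))) = sqrt(29579 + (-8 + 94 + 3*(-16*(-4)) + 94*(-16*(-4))**2)) = sqrt(29579 + (-8 + 94 + 3*64 + 94*64**2)) = sqrt(29579 + (-8 + 94 + 192 + 94*4096)) = sqrt(29579 + (-8 + 94 + 192 + 385024)) = sqrt(29579 + 385302) = sqrt(414881)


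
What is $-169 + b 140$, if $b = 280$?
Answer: $39031$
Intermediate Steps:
$-169 + b 140 = -169 + 280 \cdot 140 = -169 + 39200 = 39031$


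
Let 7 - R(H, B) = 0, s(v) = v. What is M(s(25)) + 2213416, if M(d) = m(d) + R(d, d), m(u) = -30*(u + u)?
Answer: 2211923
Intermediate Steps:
m(u) = -60*u
R(H, B) = 7 (R(H, B) = 7 - 1*0 = 7 + 0 = 7)
M(d) = 7 - 60*d (M(d) = -60*d + 7 = 7 - 60*d)
M(s(25)) + 2213416 = (7 - 60*25) + 2213416 = (7 - 1500) + 2213416 = -1493 + 2213416 = 2211923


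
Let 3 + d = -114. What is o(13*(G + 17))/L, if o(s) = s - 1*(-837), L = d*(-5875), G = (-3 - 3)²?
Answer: 1526/687375 ≈ 0.0022200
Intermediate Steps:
d = -117 (d = -3 - 114 = -117)
G = 36 (G = (-6)² = 36)
L = 687375 (L = -117*(-5875) = 687375)
o(s) = 837 + s (o(s) = s + 837 = 837 + s)
o(13*(G + 17))/L = (837 + 13*(36 + 17))/687375 = (837 + 13*53)*(1/687375) = (837 + 689)*(1/687375) = 1526*(1/687375) = 1526/687375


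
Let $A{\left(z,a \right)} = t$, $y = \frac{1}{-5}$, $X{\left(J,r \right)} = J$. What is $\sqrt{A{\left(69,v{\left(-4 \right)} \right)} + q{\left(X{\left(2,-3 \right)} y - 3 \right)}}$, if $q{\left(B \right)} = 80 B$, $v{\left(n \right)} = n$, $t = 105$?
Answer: $i \sqrt{167} \approx 12.923 i$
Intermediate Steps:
$y = - \frac{1}{5} \approx -0.2$
$A{\left(z,a \right)} = 105$
$\sqrt{A{\left(69,v{\left(-4 \right)} \right)} + q{\left(X{\left(2,-3 \right)} y - 3 \right)}} = \sqrt{105 + 80 \left(2 \left(- \frac{1}{5}\right) - 3\right)} = \sqrt{105 + 80 \left(- \frac{2}{5} - 3\right)} = \sqrt{105 + 80 \left(- \frac{17}{5}\right)} = \sqrt{105 - 272} = \sqrt{-167} = i \sqrt{167}$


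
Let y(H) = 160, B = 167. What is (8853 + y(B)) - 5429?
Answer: 3584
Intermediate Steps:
(8853 + y(B)) - 5429 = (8853 + 160) - 5429 = 9013 - 5429 = 3584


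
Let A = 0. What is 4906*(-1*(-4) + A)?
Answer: 19624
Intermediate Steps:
4906*(-1*(-4) + A) = 4906*(-1*(-4) + 0) = 4906*(4 + 0) = 4906*4 = 19624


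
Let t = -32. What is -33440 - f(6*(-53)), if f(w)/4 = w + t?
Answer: -32040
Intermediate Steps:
f(w) = -128 + 4*w (f(w) = 4*(w - 32) = 4*(-32 + w) = -128 + 4*w)
-33440 - f(6*(-53)) = -33440 - (-128 + 4*(6*(-53))) = -33440 - (-128 + 4*(-318)) = -33440 - (-128 - 1272) = -33440 - 1*(-1400) = -33440 + 1400 = -32040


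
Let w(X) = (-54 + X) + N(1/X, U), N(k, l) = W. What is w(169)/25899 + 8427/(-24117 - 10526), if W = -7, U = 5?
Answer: -71503143/299073019 ≈ -0.23908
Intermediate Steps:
N(k, l) = -7
w(X) = -61 + X (w(X) = (-54 + X) - 7 = -61 + X)
w(169)/25899 + 8427/(-24117 - 10526) = (-61 + 169)/25899 + 8427/(-24117 - 10526) = 108*(1/25899) + 8427/(-34643) = 36/8633 + 8427*(-1/34643) = 36/8633 - 8427/34643 = -71503143/299073019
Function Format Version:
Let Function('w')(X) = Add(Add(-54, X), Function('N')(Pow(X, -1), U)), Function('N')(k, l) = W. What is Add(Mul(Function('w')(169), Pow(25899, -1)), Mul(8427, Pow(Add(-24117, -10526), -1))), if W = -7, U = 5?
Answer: Rational(-71503143, 299073019) ≈ -0.23908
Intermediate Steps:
Function('N')(k, l) = -7
Function('w')(X) = Add(-61, X) (Function('w')(X) = Add(Add(-54, X), -7) = Add(-61, X))
Add(Mul(Function('w')(169), Pow(25899, -1)), Mul(8427, Pow(Add(-24117, -10526), -1))) = Add(Mul(Add(-61, 169), Pow(25899, -1)), Mul(8427, Pow(Add(-24117, -10526), -1))) = Add(Mul(108, Rational(1, 25899)), Mul(8427, Pow(-34643, -1))) = Add(Rational(36, 8633), Mul(8427, Rational(-1, 34643))) = Add(Rational(36, 8633), Rational(-8427, 34643)) = Rational(-71503143, 299073019)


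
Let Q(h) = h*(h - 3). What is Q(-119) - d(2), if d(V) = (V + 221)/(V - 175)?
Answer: 2511837/173 ≈ 14519.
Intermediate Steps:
Q(h) = h*(-3 + h)
d(V) = (221 + V)/(-175 + V)
Q(-119) - d(2) = -119*(-3 - 119) - (221 + 2)/(-175 + 2) = -119*(-122) - 223/(-173) = 14518 - (-1)*223/173 = 14518 - 1*(-223/173) = 14518 + 223/173 = 2511837/173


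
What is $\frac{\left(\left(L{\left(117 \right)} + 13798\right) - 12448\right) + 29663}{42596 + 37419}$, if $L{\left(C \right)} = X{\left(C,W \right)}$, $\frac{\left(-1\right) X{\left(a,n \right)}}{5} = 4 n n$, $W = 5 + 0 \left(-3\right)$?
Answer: $\frac{30513}{80015} \approx 0.38134$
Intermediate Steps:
$W = 5$ ($W = 5 + 0 = 5$)
$X{\left(a,n \right)} = - 20 n^{2}$ ($X{\left(a,n \right)} = - 5 \cdot 4 n n = - 5 \cdot 4 n^{2} = - 20 n^{2}$)
$L{\left(C \right)} = -500$ ($L{\left(C \right)} = - 20 \cdot 5^{2} = \left(-20\right) 25 = -500$)
$\frac{\left(\left(L{\left(117 \right)} + 13798\right) - 12448\right) + 29663}{42596 + 37419} = \frac{\left(\left(-500 + 13798\right) - 12448\right) + 29663}{42596 + 37419} = \frac{\left(13298 - 12448\right) + 29663}{80015} = \left(850 + 29663\right) \frac{1}{80015} = 30513 \cdot \frac{1}{80015} = \frac{30513}{80015}$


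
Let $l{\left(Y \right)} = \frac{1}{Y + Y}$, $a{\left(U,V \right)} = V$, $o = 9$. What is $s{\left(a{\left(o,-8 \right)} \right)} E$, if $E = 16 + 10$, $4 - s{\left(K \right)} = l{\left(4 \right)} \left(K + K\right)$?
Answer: $156$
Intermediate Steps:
$l{\left(Y \right)} = \frac{1}{2 Y}$
$s{\left(K \right)} = 4 - \frac{K}{4}$ ($s{\left(K \right)} = 4 - \frac{1}{2 \cdot 4} \left(K + K\right) = 4 - \frac{1}{2} \cdot \frac{1}{4} \cdot 2 K = 4 - \frac{2 K}{8} = 4 - \frac{K}{4}$)
$E = 26$
$s{\left(a{\left(o,-8 \right)} \right)} E = \left(4 - -2\right) 26 = \left(4 + 2\right) 26 = 6 \cdot 26 = 156$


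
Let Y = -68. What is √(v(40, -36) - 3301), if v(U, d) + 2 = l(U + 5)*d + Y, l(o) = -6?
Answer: I*√3155 ≈ 56.169*I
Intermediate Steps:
v(U, d) = -70 - 6*d (v(U, d) = -2 + (-6*d - 68) = -2 + (-68 - 6*d) = -70 - 6*d)
√(v(40, -36) - 3301) = √((-70 - 6*(-36)) - 3301) = √((-70 + 216) - 3301) = √(146 - 3301) = √(-3155) = I*√3155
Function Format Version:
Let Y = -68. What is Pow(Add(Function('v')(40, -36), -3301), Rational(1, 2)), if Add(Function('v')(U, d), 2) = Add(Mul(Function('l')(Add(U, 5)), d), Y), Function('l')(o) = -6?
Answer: Mul(I, Pow(3155, Rational(1, 2))) ≈ Mul(56.169, I)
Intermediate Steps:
Function('v')(U, d) = Add(-70, Mul(-6, d)) (Function('v')(U, d) = Add(-2, Add(Mul(-6, d), -68)) = Add(-2, Add(-68, Mul(-6, d))) = Add(-70, Mul(-6, d)))
Pow(Add(Function('v')(40, -36), -3301), Rational(1, 2)) = Pow(Add(Add(-70, Mul(-6, -36)), -3301), Rational(1, 2)) = Pow(Add(Add(-70, 216), -3301), Rational(1, 2)) = Pow(Add(146, -3301), Rational(1, 2)) = Pow(-3155, Rational(1, 2)) = Mul(I, Pow(3155, Rational(1, 2)))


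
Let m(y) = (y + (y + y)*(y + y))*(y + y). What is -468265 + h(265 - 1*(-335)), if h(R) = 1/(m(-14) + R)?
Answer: -9814834401/20960 ≈ -4.6827e+5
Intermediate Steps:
m(y) = 2*y*(y + 4*y²) (m(y) = (y + (2*y)*(2*y))*(2*y) = (y + 4*y²)*(2*y) = 2*y*(y + 4*y²))
h(R) = 1/(-21560 + R) (h(R) = 1/((-14)²*(2 + 8*(-14)) + R) = 1/(196*(2 - 112) + R) = 1/(196*(-110) + R) = 1/(-21560 + R))
-468265 + h(265 - 1*(-335)) = -468265 + 1/(-21560 + (265 - 1*(-335))) = -468265 + 1/(-21560 + (265 + 335)) = -468265 + 1/(-21560 + 600) = -468265 + 1/(-20960) = -468265 - 1/20960 = -9814834401/20960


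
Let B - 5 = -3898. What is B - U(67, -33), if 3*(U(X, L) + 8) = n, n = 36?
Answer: -3897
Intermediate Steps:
B = -3893 (B = 5 - 3898 = -3893)
U(X, L) = 4 (U(X, L) = -8 + (⅓)*36 = -8 + 12 = 4)
B - U(67, -33) = -3893 - 1*4 = -3893 - 4 = -3897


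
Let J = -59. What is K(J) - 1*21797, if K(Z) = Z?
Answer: -21856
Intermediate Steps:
K(J) - 1*21797 = -59 - 1*21797 = -59 - 21797 = -21856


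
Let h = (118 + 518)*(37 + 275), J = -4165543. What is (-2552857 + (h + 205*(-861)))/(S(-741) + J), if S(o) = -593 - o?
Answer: 12346/20319 ≈ 0.60761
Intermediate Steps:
h = 198432 (h = 636*312 = 198432)
(-2552857 + (h + 205*(-861)))/(S(-741) + J) = (-2552857 + (198432 + 205*(-861)))/((-593 - 1*(-741)) - 4165543) = (-2552857 + (198432 - 176505))/((-593 + 741) - 4165543) = (-2552857 + 21927)/(148 - 4165543) = -2530930/(-4165395) = -2530930*(-1/4165395) = 12346/20319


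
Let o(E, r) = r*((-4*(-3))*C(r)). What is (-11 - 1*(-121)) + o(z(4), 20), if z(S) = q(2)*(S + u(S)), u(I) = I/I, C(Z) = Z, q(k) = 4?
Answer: 4910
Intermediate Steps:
u(I) = 1
z(S) = 4 + 4*S (z(S) = 4*(S + 1) = 4*(1 + S) = 4 + 4*S)
o(E, r) = 12*r**2 (o(E, r) = r*((-4*(-3))*r) = r*(12*r) = 12*r**2)
(-11 - 1*(-121)) + o(z(4), 20) = (-11 - 1*(-121)) + 12*20**2 = (-11 + 121) + 12*400 = 110 + 4800 = 4910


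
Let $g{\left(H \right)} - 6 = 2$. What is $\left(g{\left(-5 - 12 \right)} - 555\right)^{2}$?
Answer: $299209$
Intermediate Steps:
$g{\left(H \right)} = 8$ ($g{\left(H \right)} = 6 + 2 = 8$)
$\left(g{\left(-5 - 12 \right)} - 555\right)^{2} = \left(8 - 555\right)^{2} = \left(-547\right)^{2} = 299209$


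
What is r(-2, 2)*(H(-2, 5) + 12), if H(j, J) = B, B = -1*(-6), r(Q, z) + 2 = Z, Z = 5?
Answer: 54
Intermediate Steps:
r(Q, z) = 3 (r(Q, z) = -2 + 5 = 3)
B = 6
H(j, J) = 6
r(-2, 2)*(H(-2, 5) + 12) = 3*(6 + 12) = 3*18 = 54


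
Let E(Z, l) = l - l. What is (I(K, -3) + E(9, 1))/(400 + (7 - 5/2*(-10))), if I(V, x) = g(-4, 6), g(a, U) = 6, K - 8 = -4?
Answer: 1/72 ≈ 0.013889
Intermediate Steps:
K = 4 (K = 8 - 4 = 4)
I(V, x) = 6
E(Z, l) = 0
(I(K, -3) + E(9, 1))/(400 + (7 - 5/2*(-10))) = (6 + 0)/(400 + (7 - 5/2*(-10))) = 6/(400 + (7 - 5*1/2*(-10))) = 6/(400 + (7 - 5/2*(-10))) = 6/(400 + (7 + 25)) = 6/(400 + 32) = 6/432 = 6*(1/432) = 1/72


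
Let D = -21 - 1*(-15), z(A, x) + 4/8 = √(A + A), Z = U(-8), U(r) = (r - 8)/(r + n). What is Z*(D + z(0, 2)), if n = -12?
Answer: -26/5 ≈ -5.2000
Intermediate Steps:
U(r) = (-8 + r)/(-12 + r) (U(r) = (r - 8)/(r - 12) = (-8 + r)/(-12 + r))
Z = ⅘ (Z = (-8 - 8)/(-12 - 8) = -16/(-20) = -1/20*(-16) = ⅘ ≈ 0.80000)
z(A, x) = -½ + √2*√A (z(A, x) = -½ + √(A + A) = -½ + √(2*A) = -½ + √2*√A)
D = -6 (D = -21 + 15 = -6)
Z*(D + z(0, 2)) = 4*(-6 + (-½ + √2*√0))/5 = 4*(-6 + (-½ + √2*0))/5 = 4*(-6 + (-½ + 0))/5 = 4*(-6 - ½)/5 = (⅘)*(-13/2) = -26/5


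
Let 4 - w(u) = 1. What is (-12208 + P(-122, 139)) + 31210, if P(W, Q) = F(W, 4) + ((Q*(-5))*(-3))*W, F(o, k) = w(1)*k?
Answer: -235356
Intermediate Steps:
w(u) = 3 (w(u) = 4 - 1*1 = 4 - 1 = 3)
F(o, k) = 3*k
P(W, Q) = 12 + 15*Q*W (P(W, Q) = 3*4 + ((Q*(-5))*(-3))*W = 12 + (-5*Q*(-3))*W = 12 + (15*Q)*W = 12 + 15*Q*W)
(-12208 + P(-122, 139)) + 31210 = (-12208 + (12 + 15*139*(-122))) + 31210 = (-12208 + (12 - 254370)) + 31210 = (-12208 - 254358) + 31210 = -266566 + 31210 = -235356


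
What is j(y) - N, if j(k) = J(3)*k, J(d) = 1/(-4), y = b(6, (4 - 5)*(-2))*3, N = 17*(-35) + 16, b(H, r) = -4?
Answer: 582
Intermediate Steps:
N = -579 (N = -595 + 16 = -579)
y = -12 (y = -4*3 = -12)
J(d) = -¼
j(k) = -k/4
j(y) - N = -¼*(-12) - 1*(-579) = 3 + 579 = 582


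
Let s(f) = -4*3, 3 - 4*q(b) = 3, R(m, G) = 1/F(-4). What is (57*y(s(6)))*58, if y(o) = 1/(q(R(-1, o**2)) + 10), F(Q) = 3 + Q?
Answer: 1653/5 ≈ 330.60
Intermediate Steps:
R(m, G) = -1 (R(m, G) = 1/(3 - 4) = 1/(-1) = -1)
q(b) = 0 (q(b) = 3/4 - 1/4*3 = 3/4 - 3/4 = 0)
s(f) = -12
y(o) = 1/10 (y(o) = 1/(0 + 10) = 1/10)
(57*y(s(6)))*58 = (57*(1/10))*58 = (57/10)*58 = 1653/5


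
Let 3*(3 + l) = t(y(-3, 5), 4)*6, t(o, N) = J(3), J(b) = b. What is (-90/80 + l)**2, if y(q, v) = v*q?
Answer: 225/64 ≈ 3.5156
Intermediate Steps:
y(q, v) = q*v
t(o, N) = 3
l = 3 (l = -3 + (3*6)/3 = -3 + (1/3)*18 = -3 + 6 = 3)
(-90/80 + l)**2 = (-90/80 + 3)**2 = (-90*1/80 + 3)**2 = (-9/8 + 3)**2 = (15/8)**2 = 225/64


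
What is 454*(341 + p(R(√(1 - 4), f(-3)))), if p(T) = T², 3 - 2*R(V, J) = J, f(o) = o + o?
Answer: 328015/2 ≈ 1.6401e+5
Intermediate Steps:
f(o) = 2*o
R(V, J) = 3/2 - J/2
454*(341 + p(R(√(1 - 4), f(-3)))) = 454*(341 + (3/2 - (-3))²) = 454*(341 + (3/2 - ½*(-6))²) = 454*(341 + (3/2 + 3)²) = 454*(341 + (9/2)²) = 454*(341 + 81/4) = 454*(1445/4) = 328015/2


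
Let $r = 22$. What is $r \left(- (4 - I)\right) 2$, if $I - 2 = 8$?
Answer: $264$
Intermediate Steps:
$I = 10$ ($I = 2 + 8 = 10$)
$r \left(- (4 - I)\right) 2 = 22 \left(- (4 - 10)\right) 2 = 22 \left(\left(-1\right) \left(-6\right)\right) 2 = 22 \cdot 6 \cdot 2 = 132 \cdot 2 = 264$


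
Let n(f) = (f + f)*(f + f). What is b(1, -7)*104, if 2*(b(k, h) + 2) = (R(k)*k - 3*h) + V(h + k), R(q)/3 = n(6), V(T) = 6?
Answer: 23660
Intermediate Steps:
n(f) = 4*f² (n(f) = (2*f)*(2*f) = 4*f²)
R(q) = 432 (R(q) = 3*(4*6²) = 3*(4*36) = 3*144 = 432)
b(k, h) = 1 + 216*k - 3*h/2 (b(k, h) = -2 + ((432*k - 3*h) + 6)/2 = -2 + ((-3*h + 432*k) + 6)/2 = -2 + (6 - 3*h + 432*k)/2 = -2 + (3 + 216*k - 3*h/2) = 1 + 216*k - 3*h/2)
b(1, -7)*104 = (1 + 216*1 - 3/2*(-7))*104 = (1 + 216 + 21/2)*104 = (455/2)*104 = 23660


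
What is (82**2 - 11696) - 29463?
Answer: -34435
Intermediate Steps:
(82**2 - 11696) - 29463 = (6724 - 11696) - 29463 = -4972 - 29463 = -34435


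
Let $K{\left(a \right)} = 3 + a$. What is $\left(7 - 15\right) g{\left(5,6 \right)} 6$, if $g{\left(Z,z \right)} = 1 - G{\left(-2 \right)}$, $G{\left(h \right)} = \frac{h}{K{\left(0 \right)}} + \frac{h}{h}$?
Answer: $-32$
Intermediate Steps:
$G{\left(h \right)} = 1 + \frac{h}{3}$ ($G{\left(h \right)} = \frac{h}{3 + 0} + \frac{h}{h} = \frac{h}{3} + 1 = 1 + \frac{h}{3}$)
$g{\left(Z,z \right)} = \frac{2}{3}$ ($g{\left(Z,z \right)} = 1 - \left(1 + \frac{1}{3} \left(-2\right)\right) = 1 - \left(1 - \frac{2}{3}\right) = 1 - \frac{1}{3} = \frac{2}{3}$)
$\left(7 - 15\right) g{\left(5,6 \right)} 6 = \left(7 - 15\right) \frac{2}{3} \cdot 6 = \left(-8\right) 4 = -32$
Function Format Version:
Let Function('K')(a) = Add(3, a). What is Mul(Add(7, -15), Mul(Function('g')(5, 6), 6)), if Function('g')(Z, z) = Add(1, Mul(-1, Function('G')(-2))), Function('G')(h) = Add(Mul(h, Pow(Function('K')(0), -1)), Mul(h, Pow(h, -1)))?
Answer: -32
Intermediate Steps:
Function('G')(h) = Add(1, Mul(Rational(1, 3), h)) (Function('G')(h) = Add(Mul(h, Pow(Add(3, 0), -1)), Mul(h, Pow(h, -1))) = Add(Mul(h, Pow(3, -1)), 1) = Add(Mul(h, Rational(1, 3)), 1) = Add(Mul(Rational(1, 3), h), 1) = Add(1, Mul(Rational(1, 3), h)))
Function('g')(Z, z) = Rational(2, 3) (Function('g')(Z, z) = Add(1, Mul(-1, Add(1, Mul(Rational(1, 3), -2)))) = Add(1, Mul(-1, Add(1, Rational(-2, 3)))) = Add(1, Mul(-1, Rational(1, 3))) = Add(1, Rational(-1, 3)) = Rational(2, 3))
Mul(Add(7, -15), Mul(Function('g')(5, 6), 6)) = Mul(Add(7, -15), Mul(Rational(2, 3), 6)) = Mul(-8, 4) = -32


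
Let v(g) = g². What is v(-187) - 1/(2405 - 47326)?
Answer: 1570842450/44921 ≈ 34969.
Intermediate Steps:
v(-187) - 1/(2405 - 47326) = (-187)² - 1/(2405 - 47326) = 34969 - 1/(-44921) = 34969 - 1*(-1/44921) = 34969 + 1/44921 = 1570842450/44921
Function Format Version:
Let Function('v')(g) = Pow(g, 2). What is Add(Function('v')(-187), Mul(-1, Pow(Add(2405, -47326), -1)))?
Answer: Rational(1570842450, 44921) ≈ 34969.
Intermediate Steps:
Add(Function('v')(-187), Mul(-1, Pow(Add(2405, -47326), -1))) = Add(Pow(-187, 2), Mul(-1, Pow(Add(2405, -47326), -1))) = Add(34969, Mul(-1, Pow(-44921, -1))) = Add(34969, Mul(-1, Rational(-1, 44921))) = Add(34969, Rational(1, 44921)) = Rational(1570842450, 44921)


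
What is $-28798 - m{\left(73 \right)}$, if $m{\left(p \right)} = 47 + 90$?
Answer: $-28935$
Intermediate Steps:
$m{\left(p \right)} = 137$
$-28798 - m{\left(73 \right)} = -28798 - 137 = -28935$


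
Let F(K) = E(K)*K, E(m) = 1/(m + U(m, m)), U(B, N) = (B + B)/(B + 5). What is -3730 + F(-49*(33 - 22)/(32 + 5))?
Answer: -522023/140 ≈ -3728.7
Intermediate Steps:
U(B, N) = 2*B/(5 + B) (U(B, N) = (2*B)/(5 + B) = 2*B/(5 + B))
E(m) = 1/(m + 2*m/(5 + m))
F(K) = (5 + K)/(7 + K) (F(K) = ((5 + K)/(K*(7 + K)))*K = (5 + K)/(7 + K))
-3730 + F(-49*(33 - 22)/(32 + 5)) = -3730 + (5 - 49*(33 - 22)/(32 + 5))/(7 - 49*(33 - 22)/(32 + 5)) = -3730 + (5 - 49/(37/11))/(7 - 49/(37/11)) = -3730 + (5 - 49/(37*(1/11)))/(7 - 49/(37*(1/11))) = -3730 + (5 - 49/37/11)/(7 - 49/37/11) = -3730 + (5 - 49*11/37)/(7 - 49*11/37) = -3730 + (5 - 539/37)/(7 - 539/37) = -3730 - 354/37/(-280/37) = -3730 - 37/280*(-354/37) = -3730 + 177/140 = -522023/140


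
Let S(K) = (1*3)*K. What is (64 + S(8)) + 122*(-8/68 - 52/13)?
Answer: -7044/17 ≈ -414.35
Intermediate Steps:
S(K) = 3*K
(64 + S(8)) + 122*(-8/68 - 52/13) = (64 + 3*8) + 122*(-8/68 - 52/13) = (64 + 24) + 122*(-8*1/68 - 52*1/13) = 88 + 122*(-2/17 - 4) = 88 + 122*(-70/17) = 88 - 8540/17 = -7044/17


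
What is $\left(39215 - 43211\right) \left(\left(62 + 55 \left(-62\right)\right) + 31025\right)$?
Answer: $-110597292$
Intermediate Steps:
$\left(39215 - 43211\right) \left(\left(62 + 55 \left(-62\right)\right) + 31025\right) = - 3996 \left(\left(62 - 3410\right) + 31025\right) = - 3996 \left(-3348 + 31025\right) = \left(-3996\right) 27677 = -110597292$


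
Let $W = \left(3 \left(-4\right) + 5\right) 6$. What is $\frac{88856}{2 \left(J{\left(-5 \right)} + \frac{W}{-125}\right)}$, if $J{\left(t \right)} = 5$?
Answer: $\frac{191500}{23} \approx 8326.1$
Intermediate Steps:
$W = -42$ ($W = \left(-12 + 5\right) 6 = \left(-7\right) 6 = -42$)
$\frac{88856}{2 \left(J{\left(-5 \right)} + \frac{W}{-125}\right)} = \frac{88856}{2 \left(5 - \frac{42}{-125}\right)} = \frac{88856}{2 \left(5 - - \frac{42}{125}\right)} = \frac{88856}{2 \left(5 + \frac{42}{125}\right)} = \frac{88856}{2 \cdot \frac{667}{125}} = \frac{88856}{\frac{1334}{125}} = 88856 \cdot \frac{125}{1334} = \frac{191500}{23}$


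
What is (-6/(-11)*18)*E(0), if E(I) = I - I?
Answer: 0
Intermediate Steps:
E(I) = 0
(-6/(-11)*18)*E(0) = (-6/(-11)*18)*0 = (-6*(-1/11)*18)*0 = ((6/11)*18)*0 = (108/11)*0 = 0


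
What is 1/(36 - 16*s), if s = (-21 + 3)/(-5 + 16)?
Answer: 11/684 ≈ 0.016082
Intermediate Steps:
s = -18/11 ≈ -1.6364
1/(36 - 16*s) = 1/(36 - 16*(-18/11)) = 1/(36 + 288/11) = 1/(684/11) = 11/684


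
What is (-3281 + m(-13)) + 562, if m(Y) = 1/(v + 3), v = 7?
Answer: -27189/10 ≈ -2718.9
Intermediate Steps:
m(Y) = ⅒ (m(Y) = 1/(7 + 3) = 1/10 = ⅒)
(-3281 + m(-13)) + 562 = (-3281 + ⅒) + 562 = -32809/10 + 562 = -27189/10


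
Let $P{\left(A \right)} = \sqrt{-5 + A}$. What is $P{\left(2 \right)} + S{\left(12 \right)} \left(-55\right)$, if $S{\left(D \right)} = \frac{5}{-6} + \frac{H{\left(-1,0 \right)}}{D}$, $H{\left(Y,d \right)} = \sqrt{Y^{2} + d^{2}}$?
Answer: $\frac{165}{4} + i \sqrt{3} \approx 41.25 + 1.732 i$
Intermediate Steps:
$S{\left(D \right)} = - \frac{5}{6} + \frac{1}{D}$ ($S{\left(D \right)} = \frac{5}{-6} + \frac{\sqrt{\left(-1\right)^{2} + 0^{2}}}{D} = 5 \left(- \frac{1}{6}\right) + \frac{\sqrt{1 + 0}}{D} = - \frac{5}{6} + \frac{\sqrt{1}}{D} = - \frac{5}{6} + 1 \frac{1}{D} = - \frac{5}{6} + \frac{1}{D}$)
$P{\left(2 \right)} + S{\left(12 \right)} \left(-55\right) = \sqrt{-5 + 2} + \left(- \frac{5}{6} + \frac{1}{12}\right) \left(-55\right) = \sqrt{-3} + \left(- \frac{5}{6} + \frac{1}{12}\right) \left(-55\right) = i \sqrt{3} - - \frac{165}{4} = i \sqrt{3} + \frac{165}{4} = \frac{165}{4} + i \sqrt{3}$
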